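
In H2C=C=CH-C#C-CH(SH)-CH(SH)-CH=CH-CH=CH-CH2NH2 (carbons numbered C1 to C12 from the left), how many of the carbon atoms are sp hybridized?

3

C1: sp2
C2: sp ✓
C3: sp2
C4: sp ✓
C5: sp ✓
C6: sp3
C7: sp3
C8: sp2
C9: sp2
C10: sp2
C11: sp2
C12: sp3
C2, C4, C5 → 3 sp carbons.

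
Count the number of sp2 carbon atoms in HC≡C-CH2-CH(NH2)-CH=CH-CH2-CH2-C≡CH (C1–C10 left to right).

C1: sp
C2: sp
C3: sp3
C4: sp3
C5: sp2 ✓
C6: sp2 ✓
C7: sp3
C8: sp3
C9: sp
C10: sp
C5, C6 → 2 sp2 carbons.

2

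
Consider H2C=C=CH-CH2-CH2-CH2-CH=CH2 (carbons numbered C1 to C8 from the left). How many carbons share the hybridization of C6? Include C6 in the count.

C6 is sp3 (only σ bonds).
C1: sp2
C2: sp
C3: sp2
C4: sp3 ✓
C5: sp3 ✓
C6: sp3 ✓
C7: sp2
C8: sp2
3 carbons are sp3.

3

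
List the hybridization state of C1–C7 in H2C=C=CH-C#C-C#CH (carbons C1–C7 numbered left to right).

C1 carries 3 σ bonds, plus one π bond, giving a steric number of 3, so it is sp2.
C2 — 2 σ bonds, plus two π bonds. Steric number 2, so sp.
C3 is sp2: 3 σ bonds, plus one π bond, 3 electron-density regions.
C4: 2 σ bonds, plus two π bonds; 2 regions of electron density → sp.
C5 has 2 σ bonds, plus two π bonds: steric number 2 → sp.
C6 — 2 σ bonds, plus two π bonds. Steric number 2, so sp.
C7 has 2 σ bonds, plus two π bonds: steric number 2 → sp.

C1 sp2, C2 sp, C3 sp2, C4 sp, C5 sp, C6 sp, C7 sp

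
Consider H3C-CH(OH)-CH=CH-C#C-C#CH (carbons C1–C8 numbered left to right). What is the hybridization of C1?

sp3

C1: 4 σ bonds — 4 electron domains, sp3.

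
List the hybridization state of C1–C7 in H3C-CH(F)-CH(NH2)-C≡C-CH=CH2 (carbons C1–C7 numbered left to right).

C1 sp3, C2 sp3, C3 sp3, C4 sp, C5 sp, C6 sp2, C7 sp2

C1: 4 σ bonds; 4 regions of electron density → sp3.
C2 (4 σ bonds) has steric number 4: sp3.
C3 has 4 σ bonds: steric number 4 → sp3.
C4 has 2 σ bonds, plus two π bonds: steric number 2 → sp.
C5 is sp: 2 σ bonds, plus two π bonds, 2 electron-density regions.
C6 carries 3 σ bonds, plus one π bond, giving a steric number of 3, so it is sp2.
C7: 3 σ bonds, plus one π bond — 3 electron domains, sp2.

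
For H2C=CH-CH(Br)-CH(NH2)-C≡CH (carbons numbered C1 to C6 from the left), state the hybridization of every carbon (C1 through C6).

C1 sp2, C2 sp2, C3 sp3, C4 sp3, C5 sp, C6 sp

C1 has 3 σ bonds, plus one π bond: steric number 3 → sp2.
C2 has 3 σ bonds, plus one π bond: steric number 3 → sp2.
C3 — 4 σ bonds. Steric number 4, so sp3.
C4 is sp3: 4 σ bonds, 4 electron-density regions.
C5: 2 σ bonds, plus two π bonds; 2 regions of electron density → sp.
C6 — 2 σ bonds, plus two π bonds. Steric number 2, so sp.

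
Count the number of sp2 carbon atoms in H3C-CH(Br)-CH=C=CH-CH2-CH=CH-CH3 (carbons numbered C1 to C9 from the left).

4

C1: sp3
C2: sp3
C3: sp2 ✓
C4: sp
C5: sp2 ✓
C6: sp3
C7: sp2 ✓
C8: sp2 ✓
C9: sp3
C3, C5, C7, C8 → 4 sp2 carbons.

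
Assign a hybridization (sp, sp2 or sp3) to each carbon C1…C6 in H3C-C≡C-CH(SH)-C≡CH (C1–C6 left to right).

C1: 4 σ bonds; 4 regions of electron density → sp3.
C2 — 2 σ bonds, plus two π bonds. Steric number 2, so sp.
C3 — 2 σ bonds, plus two π bonds. Steric number 2, so sp.
C4 — 4 σ bonds. Steric number 4, so sp3.
C5: 2 σ bonds, plus two π bonds; 2 regions of electron density → sp.
C6 is sp: 2 σ bonds, plus two π bonds, 2 electron-density regions.

C1 sp3, C2 sp, C3 sp, C4 sp3, C5 sp, C6 sp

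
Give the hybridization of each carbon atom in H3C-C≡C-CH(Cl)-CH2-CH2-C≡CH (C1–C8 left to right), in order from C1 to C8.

C1: 4 σ bonds; 4 regions of electron density → sp3.
C2: 2 σ bonds, plus two π bonds; 2 regions of electron density → sp.
C3: 2 σ bonds, plus two π bonds; 2 regions of electron density → sp.
C4 carries 4 σ bonds, giving a steric number of 4, so it is sp3.
C5 — 4 σ bonds. Steric number 4, so sp3.
C6 is sp3: 4 σ bonds, 4 electron-density regions.
C7 carries 2 σ bonds, plus two π bonds, giving a steric number of 2, so it is sp.
C8 (2 σ bonds, plus two π bonds) has steric number 2: sp.

C1 sp3, C2 sp, C3 sp, C4 sp3, C5 sp3, C6 sp3, C7 sp, C8 sp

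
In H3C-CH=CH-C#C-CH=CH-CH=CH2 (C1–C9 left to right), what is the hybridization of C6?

C6 has 3 σ bonds, plus one π bond: steric number 3 → sp2.

sp²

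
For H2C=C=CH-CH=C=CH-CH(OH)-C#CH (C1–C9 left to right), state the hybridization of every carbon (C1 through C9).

C1 carries 3 σ bonds, plus one π bond, giving a steric number of 3, so it is sp2.
C2 has 2 σ bonds, plus two π bonds: steric number 2 → sp.
C3: 3 σ bonds, plus one π bond — 3 electron domains, sp2.
C4: 3 σ bonds, plus one π bond; 3 regions of electron density → sp2.
C5 is sp: 2 σ bonds, plus two π bonds, 2 electron-density regions.
C6: 3 σ bonds, plus one π bond — 3 electron domains, sp2.
C7 (4 σ bonds) has steric number 4: sp3.
C8 is sp: 2 σ bonds, plus two π bonds, 2 electron-density regions.
C9 has 2 σ bonds, plus two π bonds: steric number 2 → sp.

C1 sp2, C2 sp, C3 sp2, C4 sp2, C5 sp, C6 sp2, C7 sp3, C8 sp, C9 sp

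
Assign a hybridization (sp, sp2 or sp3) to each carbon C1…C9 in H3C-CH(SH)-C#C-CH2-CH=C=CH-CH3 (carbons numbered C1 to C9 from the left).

C1 — 4 σ bonds. Steric number 4, so sp3.
C2: 4 σ bonds — 4 electron domains, sp3.
C3 — 2 σ bonds, plus two π bonds. Steric number 2, so sp.
C4 (2 σ bonds, plus two π bonds) has steric number 2: sp.
C5 has 4 σ bonds: steric number 4 → sp3.
C6 has 3 σ bonds, plus one π bond: steric number 3 → sp2.
C7 — 2 σ bonds, plus two π bonds. Steric number 2, so sp.
C8: 3 σ bonds, plus one π bond — 3 electron domains, sp2.
C9 carries 4 σ bonds, giving a steric number of 4, so it is sp3.

C1 sp3, C2 sp3, C3 sp, C4 sp, C5 sp3, C6 sp2, C7 sp, C8 sp2, C9 sp3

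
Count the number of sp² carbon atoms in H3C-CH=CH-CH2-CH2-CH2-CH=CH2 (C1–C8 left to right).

C1: sp3
C2: sp2 ✓
C3: sp2 ✓
C4: sp3
C5: sp3
C6: sp3
C7: sp2 ✓
C8: sp2 ✓
C2, C3, C7, C8 → 4 sp2 carbons.

4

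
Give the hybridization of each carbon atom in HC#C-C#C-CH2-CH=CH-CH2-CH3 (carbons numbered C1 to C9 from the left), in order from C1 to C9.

C1 sp, C2 sp, C3 sp, C4 sp, C5 sp3, C6 sp2, C7 sp2, C8 sp3, C9 sp3

C1 is sp: 2 σ bonds, plus two π bonds, 2 electron-density regions.
C2 carries 2 σ bonds, plus two π bonds, giving a steric number of 2, so it is sp.
C3 — 2 σ bonds, plus two π bonds. Steric number 2, so sp.
C4 has 2 σ bonds, plus two π bonds: steric number 2 → sp.
C5 is sp3: 4 σ bonds, 4 electron-density regions.
C6: 3 σ bonds, plus one π bond — 3 electron domains, sp2.
C7 is sp2: 3 σ bonds, plus one π bond, 3 electron-density regions.
C8 is sp3: 4 σ bonds, 4 electron-density regions.
C9 is sp3: 4 σ bonds, 4 electron-density regions.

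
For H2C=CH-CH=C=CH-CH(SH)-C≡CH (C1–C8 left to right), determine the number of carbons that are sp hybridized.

3

C1: sp2
C2: sp2
C3: sp2
C4: sp ✓
C5: sp2
C6: sp3
C7: sp ✓
C8: sp ✓
C4, C7, C8 → 3 sp carbons.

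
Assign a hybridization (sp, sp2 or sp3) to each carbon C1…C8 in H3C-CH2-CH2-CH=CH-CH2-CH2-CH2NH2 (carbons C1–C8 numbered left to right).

C1 — 4 σ bonds. Steric number 4, so sp3.
C2: 4 σ bonds — 4 electron domains, sp3.
C3: 4 σ bonds — 4 electron domains, sp3.
C4 carries 3 σ bonds, plus one π bond, giving a steric number of 3, so it is sp2.
C5 — 3 σ bonds, plus one π bond. Steric number 3, so sp2.
C6 has 4 σ bonds: steric number 4 → sp3.
C7 — 4 σ bonds. Steric number 4, so sp3.
C8 — 4 σ bonds. Steric number 4, so sp3.

C1 sp3, C2 sp3, C3 sp3, C4 sp2, C5 sp2, C6 sp3, C7 sp3, C8 sp3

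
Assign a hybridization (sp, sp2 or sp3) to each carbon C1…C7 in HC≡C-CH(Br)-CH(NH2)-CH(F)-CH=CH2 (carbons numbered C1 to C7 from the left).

C1: 2 σ bonds, plus two π bonds; 2 regions of electron density → sp.
C2 is sp: 2 σ bonds, plus two π bonds, 2 electron-density regions.
C3 (4 σ bonds) has steric number 4: sp3.
C4 carries 4 σ bonds, giving a steric number of 4, so it is sp3.
C5 is sp3: 4 σ bonds, 4 electron-density regions.
C6 is sp2: 3 σ bonds, plus one π bond, 3 electron-density regions.
C7 carries 3 σ bonds, plus one π bond, giving a steric number of 3, so it is sp2.

C1 sp, C2 sp, C3 sp3, C4 sp3, C5 sp3, C6 sp2, C7 sp2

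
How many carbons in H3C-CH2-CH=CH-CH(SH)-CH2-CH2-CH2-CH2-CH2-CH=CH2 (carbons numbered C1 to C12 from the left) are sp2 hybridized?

4

C1: sp3
C2: sp3
C3: sp2 ✓
C4: sp2 ✓
C5: sp3
C6: sp3
C7: sp3
C8: sp3
C9: sp3
C10: sp3
C11: sp2 ✓
C12: sp2 ✓
C3, C4, C11, C12 → 4 sp2 carbons.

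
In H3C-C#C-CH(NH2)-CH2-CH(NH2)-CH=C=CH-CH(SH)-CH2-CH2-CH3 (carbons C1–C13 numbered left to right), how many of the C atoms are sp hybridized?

C1: sp3
C2: sp ✓
C3: sp ✓
C4: sp3
C5: sp3
C6: sp3
C7: sp2
C8: sp ✓
C9: sp2
C10: sp3
C11: sp3
C12: sp3
C13: sp3
C2, C3, C8 → 3 sp carbons.

3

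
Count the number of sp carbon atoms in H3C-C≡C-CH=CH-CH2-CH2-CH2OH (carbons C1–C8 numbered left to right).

2

C1: sp3
C2: sp ✓
C3: sp ✓
C4: sp2
C5: sp2
C6: sp3
C7: sp3
C8: sp3
C2, C3 → 2 sp carbons.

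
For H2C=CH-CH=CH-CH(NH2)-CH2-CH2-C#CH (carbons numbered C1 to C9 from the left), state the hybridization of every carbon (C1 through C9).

C1 is sp2: 3 σ bonds, plus one π bond, 3 electron-density regions.
C2 carries 3 σ bonds, plus one π bond, giving a steric number of 3, so it is sp2.
C3 (3 σ bonds, plus one π bond) has steric number 3: sp2.
C4: 3 σ bonds, plus one π bond; 3 regions of electron density → sp2.
C5 is sp3: 4 σ bonds, 4 electron-density regions.
C6: 4 σ bonds; 4 regions of electron density → sp3.
C7 (4 σ bonds) has steric number 4: sp3.
C8: 2 σ bonds, plus two π bonds; 2 regions of electron density → sp.
C9 is sp: 2 σ bonds, plus two π bonds, 2 electron-density regions.

C1 sp2, C2 sp2, C3 sp2, C4 sp2, C5 sp3, C6 sp3, C7 sp3, C8 sp, C9 sp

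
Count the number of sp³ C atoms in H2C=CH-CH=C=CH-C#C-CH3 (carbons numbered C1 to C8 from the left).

C1: sp2
C2: sp2
C3: sp2
C4: sp
C5: sp2
C6: sp
C7: sp
C8: sp3 ✓
C8 → 1 sp3 carbon.

1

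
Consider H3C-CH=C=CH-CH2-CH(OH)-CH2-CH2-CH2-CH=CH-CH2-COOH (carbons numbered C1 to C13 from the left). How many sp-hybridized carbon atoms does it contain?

C1: sp3
C2: sp2
C3: sp ✓
C4: sp2
C5: sp3
C6: sp3
C7: sp3
C8: sp3
C9: sp3
C10: sp2
C11: sp2
C12: sp3
C13: sp2
C3 → 1 sp carbon.

1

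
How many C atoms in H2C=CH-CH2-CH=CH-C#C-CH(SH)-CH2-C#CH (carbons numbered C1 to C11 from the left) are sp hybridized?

C1: sp2
C2: sp2
C3: sp3
C4: sp2
C5: sp2
C6: sp ✓
C7: sp ✓
C8: sp3
C9: sp3
C10: sp ✓
C11: sp ✓
C6, C7, C10, C11 → 4 sp carbons.

4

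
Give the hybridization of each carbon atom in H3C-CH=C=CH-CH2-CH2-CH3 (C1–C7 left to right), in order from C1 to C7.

C1 sp3, C2 sp2, C3 sp, C4 sp2, C5 sp3, C6 sp3, C7 sp3

C1 carries 4 σ bonds, giving a steric number of 4, so it is sp3.
C2 carries 3 σ bonds, plus one π bond, giving a steric number of 3, so it is sp2.
C3: 2 σ bonds, plus two π bonds; 2 regions of electron density → sp.
C4 is sp2: 3 σ bonds, plus one π bond, 3 electron-density regions.
C5 has 4 σ bonds: steric number 4 → sp3.
C6: 4 σ bonds; 4 regions of electron density → sp3.
C7: 4 σ bonds; 4 regions of electron density → sp3.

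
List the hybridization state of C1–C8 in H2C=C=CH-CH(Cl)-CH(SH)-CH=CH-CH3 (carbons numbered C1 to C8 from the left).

C1 has 3 σ bonds, plus one π bond: steric number 3 → sp2.
C2: 2 σ bonds, plus two π bonds; 2 regions of electron density → sp.
C3: 3 σ bonds, plus one π bond; 3 regions of electron density → sp2.
C4 is sp3: 4 σ bonds, 4 electron-density regions.
C5 carries 4 σ bonds, giving a steric number of 4, so it is sp3.
C6: 3 σ bonds, plus one π bond; 3 regions of electron density → sp2.
C7 is sp2: 3 σ bonds, plus one π bond, 3 electron-density regions.
C8 has 4 σ bonds: steric number 4 → sp3.

C1 sp2, C2 sp, C3 sp2, C4 sp3, C5 sp3, C6 sp2, C7 sp2, C8 sp3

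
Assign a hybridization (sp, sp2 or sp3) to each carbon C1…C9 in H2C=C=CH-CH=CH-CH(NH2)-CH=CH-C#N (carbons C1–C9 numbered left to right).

C1 sp2, C2 sp, C3 sp2, C4 sp2, C5 sp2, C6 sp3, C7 sp2, C8 sp2, C9 sp

C1: 3 σ bonds, plus one π bond — 3 electron domains, sp2.
C2: 2 σ bonds, plus two π bonds — 2 electron domains, sp.
C3: 3 σ bonds, plus one π bond — 3 electron domains, sp2.
C4 — 3 σ bonds, plus one π bond. Steric number 3, so sp2.
C5 has 3 σ bonds, plus one π bond: steric number 3 → sp2.
C6 — 4 σ bonds. Steric number 4, so sp3.
C7 (3 σ bonds, plus one π bond) has steric number 3: sp2.
C8: 3 σ bonds, plus one π bond — 3 electron domains, sp2.
C9: 2 σ bonds, plus two π bonds — 2 electron domains, sp.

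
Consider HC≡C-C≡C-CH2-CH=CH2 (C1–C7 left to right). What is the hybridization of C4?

sp

C4 has 2 σ bonds, plus two π bonds: steric number 2 → sp.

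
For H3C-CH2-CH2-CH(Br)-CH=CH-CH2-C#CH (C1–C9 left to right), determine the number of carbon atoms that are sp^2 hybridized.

2

C1: sp3
C2: sp3
C3: sp3
C4: sp3
C5: sp2 ✓
C6: sp2 ✓
C7: sp3
C8: sp
C9: sp
C5, C6 → 2 sp2 carbons.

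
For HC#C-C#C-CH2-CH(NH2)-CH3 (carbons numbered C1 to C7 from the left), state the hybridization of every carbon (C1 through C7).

C1 sp, C2 sp, C3 sp, C4 sp, C5 sp3, C6 sp3, C7 sp3

C1 is sp: 2 σ bonds, plus two π bonds, 2 electron-density regions.
C2: 2 σ bonds, plus two π bonds — 2 electron domains, sp.
C3 is sp: 2 σ bonds, plus two π bonds, 2 electron-density regions.
C4 has 2 σ bonds, plus two π bonds: steric number 2 → sp.
C5 is sp3: 4 σ bonds, 4 electron-density regions.
C6 — 4 σ bonds. Steric number 4, so sp3.
C7 has 4 σ bonds: steric number 4 → sp3.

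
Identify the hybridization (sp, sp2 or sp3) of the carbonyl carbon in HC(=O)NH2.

sp2

The carbonyl carbon (3 σ bonds, plus one π bond) has steric number 3: sp2.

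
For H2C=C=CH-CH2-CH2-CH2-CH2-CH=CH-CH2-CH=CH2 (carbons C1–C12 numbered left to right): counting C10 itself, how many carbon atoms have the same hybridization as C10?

5

C10 is sp3 (only σ bonds).
C1: sp2
C2: sp
C3: sp2
C4: sp3 ✓
C5: sp3 ✓
C6: sp3 ✓
C7: sp3 ✓
C8: sp2
C9: sp2
C10: sp3 ✓
C11: sp2
C12: sp2
5 carbons are sp3.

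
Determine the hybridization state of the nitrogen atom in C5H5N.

sp2

N has two σ bonds and one lone pair in the ring plane (steric number 3 → sp2); its p orbital contributes one electron to the aromatic π system via the C=N double bond.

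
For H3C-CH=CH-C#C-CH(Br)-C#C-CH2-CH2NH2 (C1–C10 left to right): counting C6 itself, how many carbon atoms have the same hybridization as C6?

4

C6 is sp3 (only σ bonds).
C1: sp3 ✓
C2: sp2
C3: sp2
C4: sp
C5: sp
C6: sp3 ✓
C7: sp
C8: sp
C9: sp3 ✓
C10: sp3 ✓
4 carbons are sp3.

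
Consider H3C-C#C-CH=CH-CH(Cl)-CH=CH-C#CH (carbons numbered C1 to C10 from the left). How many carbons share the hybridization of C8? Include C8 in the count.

4

C8 is sp2 (one π bond).
C1: sp3
C2: sp
C3: sp
C4: sp2 ✓
C5: sp2 ✓
C6: sp3
C7: sp2 ✓
C8: sp2 ✓
C9: sp
C10: sp
4 carbons are sp2.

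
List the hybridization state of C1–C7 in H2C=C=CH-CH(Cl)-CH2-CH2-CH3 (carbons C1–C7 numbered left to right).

C1 is sp2: 3 σ bonds, plus one π bond, 3 electron-density regions.
C2 carries 2 σ bonds, plus two π bonds, giving a steric number of 2, so it is sp.
C3 is sp2: 3 σ bonds, plus one π bond, 3 electron-density regions.
C4 is sp3: 4 σ bonds, 4 electron-density regions.
C5 is sp3: 4 σ bonds, 4 electron-density regions.
C6 carries 4 σ bonds, giving a steric number of 4, so it is sp3.
C7 (4 σ bonds) has steric number 4: sp3.

C1 sp2, C2 sp, C3 sp2, C4 sp3, C5 sp3, C6 sp3, C7 sp3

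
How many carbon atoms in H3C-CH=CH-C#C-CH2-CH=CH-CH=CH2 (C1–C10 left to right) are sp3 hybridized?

2

C1: sp3 ✓
C2: sp2
C3: sp2
C4: sp
C5: sp
C6: sp3 ✓
C7: sp2
C8: sp2
C9: sp2
C10: sp2
C1, C6 → 2 sp3 carbons.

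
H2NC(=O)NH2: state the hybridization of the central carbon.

sp2

The central carbon (3 σ bonds, plus one π bond) has steric number 3: sp2.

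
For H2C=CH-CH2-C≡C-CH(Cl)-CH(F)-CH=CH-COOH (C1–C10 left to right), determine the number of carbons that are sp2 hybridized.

5

C1: sp2 ✓
C2: sp2 ✓
C3: sp3
C4: sp
C5: sp
C6: sp3
C7: sp3
C8: sp2 ✓
C9: sp2 ✓
C10: sp2 ✓
C1, C2, C8, C9, C10 → 5 sp2 carbons.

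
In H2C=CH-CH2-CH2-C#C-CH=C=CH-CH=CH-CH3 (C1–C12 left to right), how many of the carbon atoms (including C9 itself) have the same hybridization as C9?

6

C9 is sp2 (one π bond).
C1: sp2 ✓
C2: sp2 ✓
C3: sp3
C4: sp3
C5: sp
C6: sp
C7: sp2 ✓
C8: sp
C9: sp2 ✓
C10: sp2 ✓
C11: sp2 ✓
C12: sp3
6 carbons are sp2.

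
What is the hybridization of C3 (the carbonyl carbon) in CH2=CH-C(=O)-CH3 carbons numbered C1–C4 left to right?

C3 (the carbonyl carbon) is sp2: 3 σ bonds, plus one π bond, 3 electron-density regions.

sp^2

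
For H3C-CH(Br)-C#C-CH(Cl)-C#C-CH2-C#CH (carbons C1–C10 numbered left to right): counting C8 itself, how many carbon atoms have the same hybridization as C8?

4

C8 is sp3 (only σ bonds).
C1: sp3 ✓
C2: sp3 ✓
C3: sp
C4: sp
C5: sp3 ✓
C6: sp
C7: sp
C8: sp3 ✓
C9: sp
C10: sp
4 carbons are sp3.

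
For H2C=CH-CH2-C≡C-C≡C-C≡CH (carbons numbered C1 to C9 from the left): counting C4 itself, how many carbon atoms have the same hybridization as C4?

C4 is sp (two π bonds).
C1: sp2
C2: sp2
C3: sp3
C4: sp ✓
C5: sp ✓
C6: sp ✓
C7: sp ✓
C8: sp ✓
C9: sp ✓
6 carbons are sp.

6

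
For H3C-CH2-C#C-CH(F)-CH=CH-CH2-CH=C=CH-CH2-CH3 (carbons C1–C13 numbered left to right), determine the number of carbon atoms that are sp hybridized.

C1: sp3
C2: sp3
C3: sp ✓
C4: sp ✓
C5: sp3
C6: sp2
C7: sp2
C8: sp3
C9: sp2
C10: sp ✓
C11: sp2
C12: sp3
C13: sp3
C3, C4, C10 → 3 sp carbons.

3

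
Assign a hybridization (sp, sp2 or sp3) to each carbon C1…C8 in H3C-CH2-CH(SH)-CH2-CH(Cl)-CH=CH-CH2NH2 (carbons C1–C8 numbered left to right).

C1 — 4 σ bonds. Steric number 4, so sp3.
C2: 4 σ bonds — 4 electron domains, sp3.
C3 (4 σ bonds) has steric number 4: sp3.
C4 (4 σ bonds) has steric number 4: sp3.
C5: 4 σ bonds; 4 regions of electron density → sp3.
C6 is sp2: 3 σ bonds, plus one π bond, 3 electron-density regions.
C7 — 3 σ bonds, plus one π bond. Steric number 3, so sp2.
C8: 4 σ bonds; 4 regions of electron density → sp3.

C1 sp3, C2 sp3, C3 sp3, C4 sp3, C5 sp3, C6 sp2, C7 sp2, C8 sp3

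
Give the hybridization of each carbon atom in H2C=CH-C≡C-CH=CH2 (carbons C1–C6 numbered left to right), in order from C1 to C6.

C1 has 3 σ bonds, plus one π bond: steric number 3 → sp2.
C2 carries 3 σ bonds, plus one π bond, giving a steric number of 3, so it is sp2.
C3 carries 2 σ bonds, plus two π bonds, giving a steric number of 2, so it is sp.
C4: 2 σ bonds, plus two π bonds; 2 regions of electron density → sp.
C5 — 3 σ bonds, plus one π bond. Steric number 3, so sp2.
C6 — 3 σ bonds, plus one π bond. Steric number 3, so sp2.

C1 sp2, C2 sp2, C3 sp, C4 sp, C5 sp2, C6 sp2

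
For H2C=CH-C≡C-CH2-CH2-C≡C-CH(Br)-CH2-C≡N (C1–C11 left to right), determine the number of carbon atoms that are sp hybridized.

C1: sp2
C2: sp2
C3: sp ✓
C4: sp ✓
C5: sp3
C6: sp3
C7: sp ✓
C8: sp ✓
C9: sp3
C10: sp3
C11: sp ✓
C3, C4, C7, C8, C11 → 5 sp carbons.

5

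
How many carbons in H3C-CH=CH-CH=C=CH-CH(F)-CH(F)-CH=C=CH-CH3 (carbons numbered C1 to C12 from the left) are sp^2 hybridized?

6

C1: sp3
C2: sp2 ✓
C3: sp2 ✓
C4: sp2 ✓
C5: sp
C6: sp2 ✓
C7: sp3
C8: sp3
C9: sp2 ✓
C10: sp
C11: sp2 ✓
C12: sp3
C2, C3, C4, C6, C9, C11 → 6 sp2 carbons.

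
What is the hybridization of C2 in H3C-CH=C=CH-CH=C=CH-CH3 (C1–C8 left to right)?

C2 has 3 σ bonds, plus one π bond: steric number 3 → sp2.

sp²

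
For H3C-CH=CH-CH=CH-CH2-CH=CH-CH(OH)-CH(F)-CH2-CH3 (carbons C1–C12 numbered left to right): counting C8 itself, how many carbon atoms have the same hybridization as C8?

6

C8 is sp2 (one π bond).
C1: sp3
C2: sp2 ✓
C3: sp2 ✓
C4: sp2 ✓
C5: sp2 ✓
C6: sp3
C7: sp2 ✓
C8: sp2 ✓
C9: sp3
C10: sp3
C11: sp3
C12: sp3
6 carbons are sp2.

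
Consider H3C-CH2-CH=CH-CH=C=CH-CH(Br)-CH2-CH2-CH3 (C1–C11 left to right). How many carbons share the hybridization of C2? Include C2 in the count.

6

C2 is sp3 (only σ bonds).
C1: sp3 ✓
C2: sp3 ✓
C3: sp2
C4: sp2
C5: sp2
C6: sp
C7: sp2
C8: sp3 ✓
C9: sp3 ✓
C10: sp3 ✓
C11: sp3 ✓
6 carbons are sp3.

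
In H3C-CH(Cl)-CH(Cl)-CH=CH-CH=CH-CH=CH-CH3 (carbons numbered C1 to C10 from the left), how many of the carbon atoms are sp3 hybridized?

4

C1: sp3 ✓
C2: sp3 ✓
C3: sp3 ✓
C4: sp2
C5: sp2
C6: sp2
C7: sp2
C8: sp2
C9: sp2
C10: sp3 ✓
C1, C2, C3, C10 → 4 sp3 carbons.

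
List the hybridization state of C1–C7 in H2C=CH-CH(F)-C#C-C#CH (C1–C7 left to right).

C1 sp2, C2 sp2, C3 sp3, C4 sp, C5 sp, C6 sp, C7 sp

C1: 3 σ bonds, plus one π bond; 3 regions of electron density → sp2.
C2: 3 σ bonds, plus one π bond — 3 electron domains, sp2.
C3 (4 σ bonds) has steric number 4: sp3.
C4 carries 2 σ bonds, plus two π bonds, giving a steric number of 2, so it is sp.
C5 (2 σ bonds, plus two π bonds) has steric number 2: sp.
C6 is sp: 2 σ bonds, plus two π bonds, 2 electron-density regions.
C7 carries 2 σ bonds, plus two π bonds, giving a steric number of 2, so it is sp.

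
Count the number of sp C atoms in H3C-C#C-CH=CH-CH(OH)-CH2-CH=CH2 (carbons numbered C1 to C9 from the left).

2

C1: sp3
C2: sp ✓
C3: sp ✓
C4: sp2
C5: sp2
C6: sp3
C7: sp3
C8: sp2
C9: sp2
C2, C3 → 2 sp carbons.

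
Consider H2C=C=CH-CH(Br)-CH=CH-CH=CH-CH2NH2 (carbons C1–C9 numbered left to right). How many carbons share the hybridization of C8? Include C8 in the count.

C8 is sp2 (one π bond).
C1: sp2 ✓
C2: sp
C3: sp2 ✓
C4: sp3
C5: sp2 ✓
C6: sp2 ✓
C7: sp2 ✓
C8: sp2 ✓
C9: sp3
6 carbons are sp2.

6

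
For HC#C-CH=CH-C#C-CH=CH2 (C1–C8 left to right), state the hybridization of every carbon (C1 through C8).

C1 sp, C2 sp, C3 sp2, C4 sp2, C5 sp, C6 sp, C7 sp2, C8 sp2

C1: 2 σ bonds, plus two π bonds; 2 regions of electron density → sp.
C2 — 2 σ bonds, plus two π bonds. Steric number 2, so sp.
C3: 3 σ bonds, plus one π bond; 3 regions of electron density → sp2.
C4 (3 σ bonds, plus one π bond) has steric number 3: sp2.
C5 has 2 σ bonds, plus two π bonds: steric number 2 → sp.
C6: 2 σ bonds, plus two π bonds; 2 regions of electron density → sp.
C7: 3 σ bonds, plus one π bond; 3 regions of electron density → sp2.
C8 is sp2: 3 σ bonds, plus one π bond, 3 electron-density regions.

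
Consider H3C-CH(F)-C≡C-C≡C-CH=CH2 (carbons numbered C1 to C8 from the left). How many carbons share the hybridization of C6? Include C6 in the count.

4

C6 is sp (two π bonds).
C1: sp3
C2: sp3
C3: sp ✓
C4: sp ✓
C5: sp ✓
C6: sp ✓
C7: sp2
C8: sp2
4 carbons are sp.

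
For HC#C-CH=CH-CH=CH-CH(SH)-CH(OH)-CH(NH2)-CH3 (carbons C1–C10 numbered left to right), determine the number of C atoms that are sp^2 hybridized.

4

C1: sp
C2: sp
C3: sp2 ✓
C4: sp2 ✓
C5: sp2 ✓
C6: sp2 ✓
C7: sp3
C8: sp3
C9: sp3
C10: sp3
C3, C4, C5, C6 → 4 sp2 carbons.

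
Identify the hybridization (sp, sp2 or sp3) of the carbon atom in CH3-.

Three σ bonds + one lone pair = steric number 4 → sp3, pyramidal.

sp^3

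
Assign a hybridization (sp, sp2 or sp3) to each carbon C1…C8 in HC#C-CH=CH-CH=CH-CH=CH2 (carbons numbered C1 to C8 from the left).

C1: 2 σ bonds, plus two π bonds — 2 electron domains, sp.
C2 — 2 σ bonds, plus two π bonds. Steric number 2, so sp.
C3 — 3 σ bonds, plus one π bond. Steric number 3, so sp2.
C4 has 3 σ bonds, plus one π bond: steric number 3 → sp2.
C5: 3 σ bonds, plus one π bond; 3 regions of electron density → sp2.
C6 carries 3 σ bonds, plus one π bond, giving a steric number of 3, so it is sp2.
C7: 3 σ bonds, plus one π bond — 3 electron domains, sp2.
C8 is sp2: 3 σ bonds, plus one π bond, 3 electron-density regions.

C1 sp, C2 sp, C3 sp2, C4 sp2, C5 sp2, C6 sp2, C7 sp2, C8 sp2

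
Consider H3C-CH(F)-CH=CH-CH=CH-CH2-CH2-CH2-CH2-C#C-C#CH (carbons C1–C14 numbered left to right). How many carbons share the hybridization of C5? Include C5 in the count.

C5 is sp2 (one π bond).
C1: sp3
C2: sp3
C3: sp2 ✓
C4: sp2 ✓
C5: sp2 ✓
C6: sp2 ✓
C7: sp3
C8: sp3
C9: sp3
C10: sp3
C11: sp
C12: sp
C13: sp
C14: sp
4 carbons are sp2.

4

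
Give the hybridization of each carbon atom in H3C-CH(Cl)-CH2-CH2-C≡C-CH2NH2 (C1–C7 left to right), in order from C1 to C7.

C1 is sp3: 4 σ bonds, 4 electron-density regions.
C2 has 4 σ bonds: steric number 4 → sp3.
C3: 4 σ bonds; 4 regions of electron density → sp3.
C4 (4 σ bonds) has steric number 4: sp3.
C5 is sp: 2 σ bonds, plus two π bonds, 2 electron-density regions.
C6 has 2 σ bonds, plus two π bonds: steric number 2 → sp.
C7: 4 σ bonds — 4 electron domains, sp3.

C1 sp3, C2 sp3, C3 sp3, C4 sp3, C5 sp, C6 sp, C7 sp3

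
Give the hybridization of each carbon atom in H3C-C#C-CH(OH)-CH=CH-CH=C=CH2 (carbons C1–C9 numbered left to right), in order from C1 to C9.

C1: 4 σ bonds — 4 electron domains, sp3.
C2: 2 σ bonds, plus two π bonds — 2 electron domains, sp.
C3: 2 σ bonds, plus two π bonds — 2 electron domains, sp.
C4 — 4 σ bonds. Steric number 4, so sp3.
C5 has 3 σ bonds, plus one π bond: steric number 3 → sp2.
C6 is sp2: 3 σ bonds, plus one π bond, 3 electron-density regions.
C7 is sp2: 3 σ bonds, plus one π bond, 3 electron-density regions.
C8: 2 σ bonds, plus two π bonds; 2 regions of electron density → sp.
C9: 3 σ bonds, plus one π bond — 3 electron domains, sp2.

C1 sp3, C2 sp, C3 sp, C4 sp3, C5 sp2, C6 sp2, C7 sp2, C8 sp, C9 sp2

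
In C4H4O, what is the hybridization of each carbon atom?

sp^2

Each carbon atom: 3 σ bonds, plus one π bond — 3 electron domains, sp2.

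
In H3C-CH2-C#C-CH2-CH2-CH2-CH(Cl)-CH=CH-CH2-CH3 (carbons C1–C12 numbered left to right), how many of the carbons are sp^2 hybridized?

2

C1: sp3
C2: sp3
C3: sp
C4: sp
C5: sp3
C6: sp3
C7: sp3
C8: sp3
C9: sp2 ✓
C10: sp2 ✓
C11: sp3
C12: sp3
C9, C10 → 2 sp2 carbons.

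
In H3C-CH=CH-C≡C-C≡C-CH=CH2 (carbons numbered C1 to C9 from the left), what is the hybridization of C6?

C6 carries 2 σ bonds, plus two π bonds, giving a steric number of 2, so it is sp.

sp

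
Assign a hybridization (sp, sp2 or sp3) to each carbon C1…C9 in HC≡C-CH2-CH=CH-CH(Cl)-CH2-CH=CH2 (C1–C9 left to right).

C1 has 2 σ bonds, plus two π bonds: steric number 2 → sp.
C2: 2 σ bonds, plus two π bonds — 2 electron domains, sp.
C3 has 4 σ bonds: steric number 4 → sp3.
C4: 3 σ bonds, plus one π bond — 3 electron domains, sp2.
C5 (3 σ bonds, plus one π bond) has steric number 3: sp2.
C6: 4 σ bonds; 4 regions of electron density → sp3.
C7 is sp3: 4 σ bonds, 4 electron-density regions.
C8 has 3 σ bonds, plus one π bond: steric number 3 → sp2.
C9: 3 σ bonds, plus one π bond; 3 regions of electron density → sp2.

C1 sp, C2 sp, C3 sp3, C4 sp2, C5 sp2, C6 sp3, C7 sp3, C8 sp2, C9 sp2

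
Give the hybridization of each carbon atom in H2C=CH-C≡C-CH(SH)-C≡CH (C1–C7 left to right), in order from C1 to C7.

C1 has 3 σ bonds, plus one π bond: steric number 3 → sp2.
C2 is sp2: 3 σ bonds, plus one π bond, 3 electron-density regions.
C3: 2 σ bonds, plus two π bonds; 2 regions of electron density → sp.
C4 carries 2 σ bonds, plus two π bonds, giving a steric number of 2, so it is sp.
C5: 4 σ bonds — 4 electron domains, sp3.
C6 carries 2 σ bonds, plus two π bonds, giving a steric number of 2, so it is sp.
C7: 2 σ bonds, plus two π bonds; 2 regions of electron density → sp.

C1 sp2, C2 sp2, C3 sp, C4 sp, C5 sp3, C6 sp, C7 sp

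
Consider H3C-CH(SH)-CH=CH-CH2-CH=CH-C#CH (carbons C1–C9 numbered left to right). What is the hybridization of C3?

sp^2

C3 has 3 σ bonds, plus one π bond: steric number 3 → sp2.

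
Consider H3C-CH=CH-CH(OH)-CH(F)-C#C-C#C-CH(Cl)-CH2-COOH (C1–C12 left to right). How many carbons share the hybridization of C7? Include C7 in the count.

C7 is sp (two π bonds).
C1: sp3
C2: sp2
C3: sp2
C4: sp3
C5: sp3
C6: sp ✓
C7: sp ✓
C8: sp ✓
C9: sp ✓
C10: sp3
C11: sp3
C12: sp2
4 carbons are sp.

4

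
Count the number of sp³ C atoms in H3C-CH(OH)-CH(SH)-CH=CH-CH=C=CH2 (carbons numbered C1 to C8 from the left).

3

C1: sp3 ✓
C2: sp3 ✓
C3: sp3 ✓
C4: sp2
C5: sp2
C6: sp2
C7: sp
C8: sp2
C1, C2, C3 → 3 sp3 carbons.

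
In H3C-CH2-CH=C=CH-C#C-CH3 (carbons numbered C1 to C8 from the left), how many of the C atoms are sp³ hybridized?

3

C1: sp3 ✓
C2: sp3 ✓
C3: sp2
C4: sp
C5: sp2
C6: sp
C7: sp
C8: sp3 ✓
C1, C2, C8 → 3 sp3 carbons.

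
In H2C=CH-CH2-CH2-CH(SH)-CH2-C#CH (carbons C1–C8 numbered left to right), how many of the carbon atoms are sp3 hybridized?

4

C1: sp2
C2: sp2
C3: sp3 ✓
C4: sp3 ✓
C5: sp3 ✓
C6: sp3 ✓
C7: sp
C8: sp
C3, C4, C5, C6 → 4 sp3 carbons.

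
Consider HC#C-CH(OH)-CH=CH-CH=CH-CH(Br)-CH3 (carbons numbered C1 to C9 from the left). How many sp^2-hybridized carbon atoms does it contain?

4

C1: sp
C2: sp
C3: sp3
C4: sp2 ✓
C5: sp2 ✓
C6: sp2 ✓
C7: sp2 ✓
C8: sp3
C9: sp3
C4, C5, C6, C7 → 4 sp2 carbons.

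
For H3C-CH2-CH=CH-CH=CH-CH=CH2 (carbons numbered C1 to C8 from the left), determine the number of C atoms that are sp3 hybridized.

2

C1: sp3 ✓
C2: sp3 ✓
C3: sp2
C4: sp2
C5: sp2
C6: sp2
C7: sp2
C8: sp2
C1, C2 → 2 sp3 carbons.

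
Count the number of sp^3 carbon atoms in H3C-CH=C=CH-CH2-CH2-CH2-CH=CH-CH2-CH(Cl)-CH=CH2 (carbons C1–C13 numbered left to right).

C1: sp3 ✓
C2: sp2
C3: sp
C4: sp2
C5: sp3 ✓
C6: sp3 ✓
C7: sp3 ✓
C8: sp2
C9: sp2
C10: sp3 ✓
C11: sp3 ✓
C12: sp2
C13: sp2
C1, C5, C6, C7, C10, C11 → 6 sp3 carbons.

6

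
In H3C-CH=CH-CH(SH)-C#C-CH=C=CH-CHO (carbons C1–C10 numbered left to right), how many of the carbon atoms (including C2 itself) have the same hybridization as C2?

C2 is sp2 (one π bond).
C1: sp3
C2: sp2 ✓
C3: sp2 ✓
C4: sp3
C5: sp
C6: sp
C7: sp2 ✓
C8: sp
C9: sp2 ✓
C10: sp2 ✓
5 carbons are sp2.

5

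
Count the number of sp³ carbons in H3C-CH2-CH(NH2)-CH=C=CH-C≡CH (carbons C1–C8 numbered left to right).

3

C1: sp3 ✓
C2: sp3 ✓
C3: sp3 ✓
C4: sp2
C5: sp
C6: sp2
C7: sp
C8: sp
C1, C2, C3 → 3 sp3 carbons.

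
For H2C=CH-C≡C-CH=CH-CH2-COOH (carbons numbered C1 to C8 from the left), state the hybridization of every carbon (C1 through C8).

C1 — 3 σ bonds, plus one π bond. Steric number 3, so sp2.
C2 (3 σ bonds, plus one π bond) has steric number 3: sp2.
C3 carries 2 σ bonds, plus two π bonds, giving a steric number of 2, so it is sp.
C4: 2 σ bonds, plus two π bonds — 2 electron domains, sp.
C5: 3 σ bonds, plus one π bond — 3 electron domains, sp2.
C6: 3 σ bonds, plus one π bond — 3 electron domains, sp2.
C7 carries 4 σ bonds, giving a steric number of 4, so it is sp3.
C8 is sp2: 3 σ bonds, plus one π bond, 3 electron-density regions.

C1 sp2, C2 sp2, C3 sp, C4 sp, C5 sp2, C6 sp2, C7 sp3, C8 sp2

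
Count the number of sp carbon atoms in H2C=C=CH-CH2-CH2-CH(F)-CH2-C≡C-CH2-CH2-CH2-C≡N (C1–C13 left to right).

4

C1: sp2
C2: sp ✓
C3: sp2
C4: sp3
C5: sp3
C6: sp3
C7: sp3
C8: sp ✓
C9: sp ✓
C10: sp3
C11: sp3
C12: sp3
C13: sp ✓
C2, C8, C9, C13 → 4 sp carbons.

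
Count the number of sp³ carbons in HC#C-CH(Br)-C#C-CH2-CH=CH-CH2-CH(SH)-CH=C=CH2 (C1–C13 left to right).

4

C1: sp
C2: sp
C3: sp3 ✓
C4: sp
C5: sp
C6: sp3 ✓
C7: sp2
C8: sp2
C9: sp3 ✓
C10: sp3 ✓
C11: sp2
C12: sp
C13: sp2
C3, C6, C9, C10 → 4 sp3 carbons.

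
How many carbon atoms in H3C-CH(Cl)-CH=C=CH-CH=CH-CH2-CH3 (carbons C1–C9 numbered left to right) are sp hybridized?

1

C1: sp3
C2: sp3
C3: sp2
C4: sp ✓
C5: sp2
C6: sp2
C7: sp2
C8: sp3
C9: sp3
C4 → 1 sp carbon.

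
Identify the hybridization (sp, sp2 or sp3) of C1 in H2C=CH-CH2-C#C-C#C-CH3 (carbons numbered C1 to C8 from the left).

sp2

C1 carries 3 σ bonds, plus one π bond, giving a steric number of 3, so it is sp2.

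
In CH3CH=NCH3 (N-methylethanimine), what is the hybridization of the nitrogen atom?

sp^2

Two σ bonds + one lone pair = steric number 3 → sp2.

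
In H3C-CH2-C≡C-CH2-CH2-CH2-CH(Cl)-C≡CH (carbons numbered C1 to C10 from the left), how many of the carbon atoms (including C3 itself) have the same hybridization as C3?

4

C3 is sp (two π bonds).
C1: sp3
C2: sp3
C3: sp ✓
C4: sp ✓
C5: sp3
C6: sp3
C7: sp3
C8: sp3
C9: sp ✓
C10: sp ✓
4 carbons are sp.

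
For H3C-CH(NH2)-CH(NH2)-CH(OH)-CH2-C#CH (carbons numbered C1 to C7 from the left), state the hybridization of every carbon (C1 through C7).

C1 — 4 σ bonds. Steric number 4, so sp3.
C2 is sp3: 4 σ bonds, 4 electron-density regions.
C3 — 4 σ bonds. Steric number 4, so sp3.
C4: 4 σ bonds; 4 regions of electron density → sp3.
C5 is sp3: 4 σ bonds, 4 electron-density regions.
C6 has 2 σ bonds, plus two π bonds: steric number 2 → sp.
C7 (2 σ bonds, plus two π bonds) has steric number 2: sp.

C1 sp3, C2 sp3, C3 sp3, C4 sp3, C5 sp3, C6 sp, C7 sp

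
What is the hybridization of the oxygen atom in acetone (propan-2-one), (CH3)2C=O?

sp^2

One σ bond + two lone pairs = steric number 3 → sp2.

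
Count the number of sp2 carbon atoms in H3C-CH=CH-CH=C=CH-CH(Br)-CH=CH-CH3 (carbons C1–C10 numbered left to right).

C1: sp3
C2: sp2 ✓
C3: sp2 ✓
C4: sp2 ✓
C5: sp
C6: sp2 ✓
C7: sp3
C8: sp2 ✓
C9: sp2 ✓
C10: sp3
C2, C3, C4, C6, C8, C9 → 6 sp2 carbons.

6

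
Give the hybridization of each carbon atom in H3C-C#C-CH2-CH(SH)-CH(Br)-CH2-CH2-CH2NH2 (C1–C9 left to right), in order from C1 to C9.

C1 sp3, C2 sp, C3 sp, C4 sp3, C5 sp3, C6 sp3, C7 sp3, C8 sp3, C9 sp3

C1 — 4 σ bonds. Steric number 4, so sp3.
C2 has 2 σ bonds, plus two π bonds: steric number 2 → sp.
C3 is sp: 2 σ bonds, plus two π bonds, 2 electron-density regions.
C4 carries 4 σ bonds, giving a steric number of 4, so it is sp3.
C5: 4 σ bonds; 4 regions of electron density → sp3.
C6 has 4 σ bonds: steric number 4 → sp3.
C7 carries 4 σ bonds, giving a steric number of 4, so it is sp3.
C8 (4 σ bonds) has steric number 4: sp3.
C9 carries 4 σ bonds, giving a steric number of 4, so it is sp3.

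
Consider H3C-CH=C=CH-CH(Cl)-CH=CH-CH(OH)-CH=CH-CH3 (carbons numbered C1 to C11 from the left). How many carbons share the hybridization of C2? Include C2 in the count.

C2 is sp2 (one π bond).
C1: sp3
C2: sp2 ✓
C3: sp
C4: sp2 ✓
C5: sp3
C6: sp2 ✓
C7: sp2 ✓
C8: sp3
C9: sp2 ✓
C10: sp2 ✓
C11: sp3
6 carbons are sp2.

6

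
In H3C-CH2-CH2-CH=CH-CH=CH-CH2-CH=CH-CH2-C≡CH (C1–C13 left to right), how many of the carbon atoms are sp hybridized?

2

C1: sp3
C2: sp3
C3: sp3
C4: sp2
C5: sp2
C6: sp2
C7: sp2
C8: sp3
C9: sp2
C10: sp2
C11: sp3
C12: sp ✓
C13: sp ✓
C12, C13 → 2 sp carbons.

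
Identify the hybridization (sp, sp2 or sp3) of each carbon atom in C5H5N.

Each carbon atom (3 σ bonds, plus one π bond) has steric number 3: sp2.

sp^2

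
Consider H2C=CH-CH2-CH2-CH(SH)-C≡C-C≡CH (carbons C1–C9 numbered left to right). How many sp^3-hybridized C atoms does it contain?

3

C1: sp2
C2: sp2
C3: sp3 ✓
C4: sp3 ✓
C5: sp3 ✓
C6: sp
C7: sp
C8: sp
C9: sp
C3, C4, C5 → 3 sp3 carbons.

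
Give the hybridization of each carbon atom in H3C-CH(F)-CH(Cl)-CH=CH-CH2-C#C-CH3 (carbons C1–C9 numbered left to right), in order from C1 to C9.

C1 carries 4 σ bonds, giving a steric number of 4, so it is sp3.
C2: 4 σ bonds; 4 regions of electron density → sp3.
C3 has 4 σ bonds: steric number 4 → sp3.
C4: 3 σ bonds, plus one π bond; 3 regions of electron density → sp2.
C5: 3 σ bonds, plus one π bond — 3 electron domains, sp2.
C6 is sp3: 4 σ bonds, 4 electron-density regions.
C7 — 2 σ bonds, plus two π bonds. Steric number 2, so sp.
C8 (2 σ bonds, plus two π bonds) has steric number 2: sp.
C9 has 4 σ bonds: steric number 4 → sp3.

C1 sp3, C2 sp3, C3 sp3, C4 sp2, C5 sp2, C6 sp3, C7 sp, C8 sp, C9 sp3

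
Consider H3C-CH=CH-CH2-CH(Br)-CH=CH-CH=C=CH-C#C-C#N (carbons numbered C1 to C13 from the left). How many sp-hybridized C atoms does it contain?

4

C1: sp3
C2: sp2
C3: sp2
C4: sp3
C5: sp3
C6: sp2
C7: sp2
C8: sp2
C9: sp ✓
C10: sp2
C11: sp ✓
C12: sp ✓
C13: sp ✓
C9, C11, C12, C13 → 4 sp carbons.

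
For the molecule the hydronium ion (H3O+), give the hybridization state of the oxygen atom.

Three σ bonds + one lone pair = steric number 4 → sp3.

sp^3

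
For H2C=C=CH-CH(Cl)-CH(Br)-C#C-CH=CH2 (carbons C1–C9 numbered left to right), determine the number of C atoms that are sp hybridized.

3

C1: sp2
C2: sp ✓
C3: sp2
C4: sp3
C5: sp3
C6: sp ✓
C7: sp ✓
C8: sp2
C9: sp2
C2, C6, C7 → 3 sp carbons.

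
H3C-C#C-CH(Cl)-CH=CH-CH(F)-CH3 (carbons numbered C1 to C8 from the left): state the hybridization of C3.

sp

C3: 2 σ bonds, plus two π bonds — 2 electron domains, sp.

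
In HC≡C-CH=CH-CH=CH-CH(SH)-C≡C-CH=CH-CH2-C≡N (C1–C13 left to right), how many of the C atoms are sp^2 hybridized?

6

C1: sp
C2: sp
C3: sp2 ✓
C4: sp2 ✓
C5: sp2 ✓
C6: sp2 ✓
C7: sp3
C8: sp
C9: sp
C10: sp2 ✓
C11: sp2 ✓
C12: sp3
C13: sp
C3, C4, C5, C6, C10, C11 → 6 sp2 carbons.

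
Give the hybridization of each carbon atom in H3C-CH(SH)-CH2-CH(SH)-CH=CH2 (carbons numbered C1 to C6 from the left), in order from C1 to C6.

C1 sp3, C2 sp3, C3 sp3, C4 sp3, C5 sp2, C6 sp2

C1 (4 σ bonds) has steric number 4: sp3.
C2 (4 σ bonds) has steric number 4: sp3.
C3: 4 σ bonds; 4 regions of electron density → sp3.
C4 — 4 σ bonds. Steric number 4, so sp3.
C5: 3 σ bonds, plus one π bond — 3 electron domains, sp2.
C6 — 3 σ bonds, plus one π bond. Steric number 3, so sp2.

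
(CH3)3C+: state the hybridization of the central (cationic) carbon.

sp²

Three σ bonds and an empty p orbital; no lone pair → steric number 3 → sp2 and planar.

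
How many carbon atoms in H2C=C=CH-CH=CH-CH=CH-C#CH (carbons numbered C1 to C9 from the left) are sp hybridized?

3

C1: sp2
C2: sp ✓
C3: sp2
C4: sp2
C5: sp2
C6: sp2
C7: sp2
C8: sp ✓
C9: sp ✓
C2, C8, C9 → 3 sp carbons.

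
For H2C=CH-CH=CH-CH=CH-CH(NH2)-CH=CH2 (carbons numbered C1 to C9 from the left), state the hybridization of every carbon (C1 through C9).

C1 — 3 σ bonds, plus one π bond. Steric number 3, so sp2.
C2 is sp2: 3 σ bonds, plus one π bond, 3 electron-density regions.
C3 is sp2: 3 σ bonds, plus one π bond, 3 electron-density regions.
C4: 3 σ bonds, plus one π bond; 3 regions of electron density → sp2.
C5 carries 3 σ bonds, plus one π bond, giving a steric number of 3, so it is sp2.
C6 carries 3 σ bonds, plus one π bond, giving a steric number of 3, so it is sp2.
C7 is sp3: 4 σ bonds, 4 electron-density regions.
C8: 3 σ bonds, plus one π bond — 3 electron domains, sp2.
C9: 3 σ bonds, plus one π bond; 3 regions of electron density → sp2.

C1 sp2, C2 sp2, C3 sp2, C4 sp2, C5 sp2, C6 sp2, C7 sp3, C8 sp2, C9 sp2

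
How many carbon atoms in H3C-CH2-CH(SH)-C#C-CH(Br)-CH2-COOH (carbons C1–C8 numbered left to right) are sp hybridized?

C1: sp3
C2: sp3
C3: sp3
C4: sp ✓
C5: sp ✓
C6: sp3
C7: sp3
C8: sp2
C4, C5 → 2 sp carbons.

2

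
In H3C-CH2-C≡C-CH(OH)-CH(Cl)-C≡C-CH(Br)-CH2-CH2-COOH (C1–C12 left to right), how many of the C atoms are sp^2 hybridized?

1

C1: sp3
C2: sp3
C3: sp
C4: sp
C5: sp3
C6: sp3
C7: sp
C8: sp
C9: sp3
C10: sp3
C11: sp3
C12: sp2 ✓
C12 → 1 sp2 carbon.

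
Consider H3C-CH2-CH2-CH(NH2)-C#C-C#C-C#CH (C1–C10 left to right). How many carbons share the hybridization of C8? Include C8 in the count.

6

C8 is sp (two π bonds).
C1: sp3
C2: sp3
C3: sp3
C4: sp3
C5: sp ✓
C6: sp ✓
C7: sp ✓
C8: sp ✓
C9: sp ✓
C10: sp ✓
6 carbons are sp.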